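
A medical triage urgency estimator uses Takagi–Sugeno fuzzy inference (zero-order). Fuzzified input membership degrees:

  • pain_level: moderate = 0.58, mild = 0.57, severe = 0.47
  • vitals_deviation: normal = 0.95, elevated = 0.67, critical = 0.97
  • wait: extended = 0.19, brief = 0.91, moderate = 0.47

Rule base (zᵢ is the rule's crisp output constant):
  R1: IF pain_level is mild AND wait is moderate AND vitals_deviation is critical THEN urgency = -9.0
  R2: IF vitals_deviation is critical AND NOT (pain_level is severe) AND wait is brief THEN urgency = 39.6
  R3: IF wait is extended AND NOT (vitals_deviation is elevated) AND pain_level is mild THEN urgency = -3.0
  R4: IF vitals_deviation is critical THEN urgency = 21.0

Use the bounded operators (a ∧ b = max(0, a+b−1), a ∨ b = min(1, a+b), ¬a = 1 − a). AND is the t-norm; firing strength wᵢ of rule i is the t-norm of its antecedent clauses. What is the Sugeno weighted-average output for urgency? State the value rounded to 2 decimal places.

R1 (z=-9.0): mild=0.57, moderate=0.47, critical=0.97; AND[max(0, a+b−1)] → w = 0.01
R2 (z=39.6): critical=0.97, ¬severe=1−0.47=0.53, brief=0.91; AND[max(0, a+b−1)] → w = 0.41
R3 (z=-3.0): extended=0.19, ¬elevated=1−0.67=0.33, mild=0.57; AND[max(0, a+b−1)] → w = 0.00
R4 (z=21.0): critical=0.97 → w = 0.97
Weighted average = (0.01·-9.0 + 0.41·39.6 + 0.00·-3.0 + 0.97·21.0) / (0.01 + 0.41 + 0.00 + 0.97)
  = 36.5160 / 1.3900 = 26.27

26.27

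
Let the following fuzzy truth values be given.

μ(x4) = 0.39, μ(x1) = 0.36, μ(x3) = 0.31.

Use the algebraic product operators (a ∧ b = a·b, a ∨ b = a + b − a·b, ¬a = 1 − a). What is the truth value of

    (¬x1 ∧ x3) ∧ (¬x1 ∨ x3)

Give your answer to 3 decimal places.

0.149

¬x1 = 1 − 0.3600 = 0.6400
¬x1 ∧ x3 = a·b on (0.6400, 0.3100) = 0.1984
¬x1 = 1 − 0.3600 = 0.6400
¬x1 ∨ x3 = a + b − a·b on (0.6400, 0.3100) = 0.7516
(¬x1 ∧ x3) ∧ (¬x1 ∨ x3) = a·b on (0.1984, 0.7516) = 0.1491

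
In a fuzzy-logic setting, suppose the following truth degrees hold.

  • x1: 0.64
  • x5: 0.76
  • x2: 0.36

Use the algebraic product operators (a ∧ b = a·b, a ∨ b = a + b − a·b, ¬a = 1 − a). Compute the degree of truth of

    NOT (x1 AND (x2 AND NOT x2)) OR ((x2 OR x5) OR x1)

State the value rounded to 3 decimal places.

NOT x2 = 1 − 0.3600 = 0.6400
x2 AND NOT x2 = a·b on (0.3600, 0.6400) = 0.2304
x1 AND (x2 AND NOT x2) = a·b on (0.6400, 0.2304) = 0.1475
NOT (x1 AND (x2 AND NOT x2)) = 1 − 0.1475 = 0.8525
x2 OR x5 = a + b − a·b on (0.3600, 0.7600) = 0.8464
(x2 OR x5) OR x1 = a + b − a·b on (0.8464, 0.6400) = 0.9447
NOT (x1 AND (x2 AND NOT x2)) OR ((x2 OR x5) OR x1) = a + b − a·b on (0.8525, 0.9447) = 0.9918

0.992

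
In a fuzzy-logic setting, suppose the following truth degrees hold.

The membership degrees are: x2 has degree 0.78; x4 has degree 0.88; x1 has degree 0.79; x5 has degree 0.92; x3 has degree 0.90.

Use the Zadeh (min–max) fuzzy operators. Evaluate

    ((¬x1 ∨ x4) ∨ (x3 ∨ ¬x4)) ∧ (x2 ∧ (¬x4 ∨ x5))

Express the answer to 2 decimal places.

0.78

¬x1 = 1 − 0.79 = 0.21
¬x1 ∨ x4 = max(a, b) on (0.21, 0.88) = 0.88
¬x4 = 1 − 0.88 = 0.12
x3 ∨ ¬x4 = max(a, b) on (0.90, 0.12) = 0.90
(¬x1 ∨ x4) ∨ (x3 ∨ ¬x4) = max(a, b) on (0.88, 0.90) = 0.90
¬x4 = 1 − 0.88 = 0.12
¬x4 ∨ x5 = max(a, b) on (0.12, 0.92) = 0.92
x2 ∧ (¬x4 ∨ x5) = min(a, b) on (0.78, 0.92) = 0.78
((¬x1 ∨ x4) ∨ (x3 ∨ ¬x4)) ∧ (x2 ∧ (¬x4 ∨ x5)) = min(a, b) on (0.90, 0.78) = 0.78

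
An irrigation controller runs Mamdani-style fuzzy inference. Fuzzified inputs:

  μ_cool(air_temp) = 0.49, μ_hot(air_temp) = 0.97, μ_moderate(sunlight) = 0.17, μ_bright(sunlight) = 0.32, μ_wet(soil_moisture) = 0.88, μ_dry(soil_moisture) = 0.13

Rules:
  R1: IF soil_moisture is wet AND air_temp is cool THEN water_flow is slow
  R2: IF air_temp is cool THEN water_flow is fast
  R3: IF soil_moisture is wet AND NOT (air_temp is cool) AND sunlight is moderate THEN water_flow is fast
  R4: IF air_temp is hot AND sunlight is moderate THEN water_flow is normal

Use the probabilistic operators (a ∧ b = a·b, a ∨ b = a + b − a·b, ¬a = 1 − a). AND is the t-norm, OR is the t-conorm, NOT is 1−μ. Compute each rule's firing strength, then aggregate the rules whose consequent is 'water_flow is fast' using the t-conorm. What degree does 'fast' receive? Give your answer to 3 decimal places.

0.529

R1: wet=0.88, cool=0.49; AND[a·b] → w = 0.4312
R2: cool=0.49 → w = 0.4900
R3: wet=0.88, ¬cool=1−0.49=0.51, moderate=0.17; AND[a·b] → w = 0.0763
R4: hot=0.97, moderate=0.17; AND[a·b] → w = 0.1649
Rules with consequent 'fast': {R2, R3} → strengths 0.4900, 0.0763
Aggregate via t-conorm [a + b − a·b]: 0.5289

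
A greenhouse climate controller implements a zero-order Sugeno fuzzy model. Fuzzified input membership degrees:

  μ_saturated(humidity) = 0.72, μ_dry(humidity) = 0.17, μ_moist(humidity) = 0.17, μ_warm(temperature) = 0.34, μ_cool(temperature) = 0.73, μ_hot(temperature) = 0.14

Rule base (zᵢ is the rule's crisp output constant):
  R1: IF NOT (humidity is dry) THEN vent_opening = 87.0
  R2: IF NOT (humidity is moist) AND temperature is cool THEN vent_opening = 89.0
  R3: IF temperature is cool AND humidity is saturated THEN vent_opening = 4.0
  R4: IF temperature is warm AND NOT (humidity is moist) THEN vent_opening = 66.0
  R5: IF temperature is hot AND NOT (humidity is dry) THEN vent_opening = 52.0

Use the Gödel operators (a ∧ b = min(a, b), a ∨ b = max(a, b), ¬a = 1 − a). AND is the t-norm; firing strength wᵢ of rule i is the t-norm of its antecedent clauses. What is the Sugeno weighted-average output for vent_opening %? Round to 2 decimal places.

61.51

R1 (z=87.0): ¬dry=1−0.17=0.83 → w = 0.83
R2 (z=89.0): ¬moist=1−0.17=0.83, cool=0.73; AND[min(a, b)] → w = 0.73
R3 (z=4.0): cool=0.73, saturated=0.72; AND[min(a, b)] → w = 0.72
R4 (z=66.0): warm=0.34, ¬moist=1−0.17=0.83; AND[min(a, b)] → w = 0.34
R5 (z=52.0): hot=0.14, ¬dry=1−0.17=0.83; AND[min(a, b)] → w = 0.14
Weighted average = (0.83·87.0 + 0.73·89.0 + 0.72·4.0 + 0.34·66.0 + 0.14·52.0) / (0.83 + 0.73 + 0.72 + 0.34 + 0.14)
  = 169.7800 / 2.7600 = 61.51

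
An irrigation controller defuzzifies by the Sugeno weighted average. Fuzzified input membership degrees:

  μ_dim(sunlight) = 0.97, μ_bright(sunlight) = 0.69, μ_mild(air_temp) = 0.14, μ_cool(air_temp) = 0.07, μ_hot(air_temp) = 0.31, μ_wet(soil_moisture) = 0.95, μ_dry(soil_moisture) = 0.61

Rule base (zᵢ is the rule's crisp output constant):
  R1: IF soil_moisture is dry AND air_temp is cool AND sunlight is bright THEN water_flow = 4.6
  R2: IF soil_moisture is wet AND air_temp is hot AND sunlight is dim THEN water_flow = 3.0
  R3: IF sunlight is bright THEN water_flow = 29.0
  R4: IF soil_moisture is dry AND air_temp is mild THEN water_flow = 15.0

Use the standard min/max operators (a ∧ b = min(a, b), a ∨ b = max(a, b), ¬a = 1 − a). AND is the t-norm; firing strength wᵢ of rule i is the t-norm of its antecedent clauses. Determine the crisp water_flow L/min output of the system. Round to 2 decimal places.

19.31

R1 (z=4.6): dry=0.61, cool=0.07, bright=0.69; AND[min(a, b)] → w = 0.07
R2 (z=3.0): wet=0.95, hot=0.31, dim=0.97; AND[min(a, b)] → w = 0.31
R3 (z=29.0): bright=0.69 → w = 0.69
R4 (z=15.0): dry=0.61, mild=0.14; AND[min(a, b)] → w = 0.14
Weighted average = (0.07·4.6 + 0.31·3.0 + 0.69·29.0 + 0.14·15.0) / (0.07 + 0.31 + 0.69 + 0.14)
  = 23.3620 / 1.2100 = 19.31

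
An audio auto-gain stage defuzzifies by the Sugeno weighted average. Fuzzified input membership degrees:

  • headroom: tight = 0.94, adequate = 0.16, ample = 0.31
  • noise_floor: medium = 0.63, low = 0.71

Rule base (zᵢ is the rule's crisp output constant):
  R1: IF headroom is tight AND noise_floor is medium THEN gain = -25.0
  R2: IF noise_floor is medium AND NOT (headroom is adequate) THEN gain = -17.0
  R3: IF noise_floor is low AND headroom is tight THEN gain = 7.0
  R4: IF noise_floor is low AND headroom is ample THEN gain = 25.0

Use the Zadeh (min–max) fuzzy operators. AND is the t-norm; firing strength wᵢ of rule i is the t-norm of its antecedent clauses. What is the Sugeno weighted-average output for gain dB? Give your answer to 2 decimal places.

-6.03

R1 (z=-25.0): tight=0.94, medium=0.63; AND[min(a, b)] → w = 0.63
R2 (z=-17.0): medium=0.63, ¬adequate=1−0.16=0.84; AND[min(a, b)] → w = 0.63
R3 (z=7.0): low=0.71, tight=0.94; AND[min(a, b)] → w = 0.71
R4 (z=25.0): low=0.71, ample=0.31; AND[min(a, b)] → w = 0.31
Weighted average = (0.63·-25.0 + 0.63·-17.0 + 0.71·7.0 + 0.31·25.0) / (0.63 + 0.63 + 0.71 + 0.31)
  = -13.7400 / 2.2800 = -6.03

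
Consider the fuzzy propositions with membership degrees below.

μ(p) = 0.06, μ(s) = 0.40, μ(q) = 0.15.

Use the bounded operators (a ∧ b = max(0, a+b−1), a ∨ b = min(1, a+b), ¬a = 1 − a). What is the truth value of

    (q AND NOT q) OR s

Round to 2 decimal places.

0.40

NOT q = 1 − 0.15 = 0.85
q AND NOT q = max(0, a+b−1) on (0.15, 0.85) = 0.00
(q AND NOT q) OR s = min(1, a+b) on (0.00, 0.40) = 0.40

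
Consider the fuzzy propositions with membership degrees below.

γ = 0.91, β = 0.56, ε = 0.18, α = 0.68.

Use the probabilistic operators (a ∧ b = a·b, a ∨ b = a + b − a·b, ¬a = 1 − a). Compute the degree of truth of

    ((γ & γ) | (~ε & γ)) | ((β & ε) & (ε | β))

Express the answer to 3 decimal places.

γ & γ = a·b on (0.9100, 0.9100) = 0.8281
~ε = 1 − 0.1800 = 0.8200
~ε & γ = a·b on (0.8200, 0.9100) = 0.7462
(γ & γ) | (~ε & γ) = a + b − a·b on (0.8281, 0.7462) = 0.9564
β & ε = a·b on (0.5600, 0.1800) = 0.1008
ε | β = a + b − a·b on (0.1800, 0.5600) = 0.6392
(β & ε) & (ε | β) = a·b on (0.1008, 0.6392) = 0.0644
((γ & γ) | (~ε & γ)) | ((β & ε) & (ε | β)) = a + b − a·b on (0.9564, 0.0644) = 0.9592

0.959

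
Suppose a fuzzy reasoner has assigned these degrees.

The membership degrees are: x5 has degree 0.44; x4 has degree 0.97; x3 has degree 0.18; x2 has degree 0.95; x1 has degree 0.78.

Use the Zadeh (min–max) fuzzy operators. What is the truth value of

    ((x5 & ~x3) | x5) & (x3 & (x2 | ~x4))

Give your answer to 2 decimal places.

0.18

~x3 = 1 − 0.18 = 0.82
x5 & ~x3 = min(a, b) on (0.44, 0.82) = 0.44
(x5 & ~x3) | x5 = max(a, b) on (0.44, 0.44) = 0.44
~x4 = 1 − 0.97 = 0.03
x2 | ~x4 = max(a, b) on (0.95, 0.03) = 0.95
x3 & (x2 | ~x4) = min(a, b) on (0.18, 0.95) = 0.18
((x5 & ~x3) | x5) & (x3 & (x2 | ~x4)) = min(a, b) on (0.44, 0.18) = 0.18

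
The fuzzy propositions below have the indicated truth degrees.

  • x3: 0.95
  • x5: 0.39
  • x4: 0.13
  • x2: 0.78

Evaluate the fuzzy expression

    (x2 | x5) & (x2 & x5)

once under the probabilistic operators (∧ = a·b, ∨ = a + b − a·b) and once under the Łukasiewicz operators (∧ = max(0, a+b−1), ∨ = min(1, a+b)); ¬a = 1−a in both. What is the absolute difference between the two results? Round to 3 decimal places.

0.093

Under probabilistic:
  x2 | x5 = a + b − a·b on (0.7800, 0.3900) = 0.8658
  x2 & x5 = a·b on (0.7800, 0.3900) = 0.3042
  (x2 | x5) & (x2 & x5) = a·b on (0.8658, 0.3042) = 0.2634
  → value = 0.2634
Under Łukasiewicz:
  x2 | x5 = min(1, a+b) on (0.78, 0.39) = 1.00
  x2 & x5 = max(0, a+b−1) on (0.78, 0.39) = 0.17
  (x2 | x5) & (x2 & x5) = max(0, a+b−1) on (1.00, 0.17) = 0.17
  → value = 0.1700
|0.2634 − 0.1700| = 0.093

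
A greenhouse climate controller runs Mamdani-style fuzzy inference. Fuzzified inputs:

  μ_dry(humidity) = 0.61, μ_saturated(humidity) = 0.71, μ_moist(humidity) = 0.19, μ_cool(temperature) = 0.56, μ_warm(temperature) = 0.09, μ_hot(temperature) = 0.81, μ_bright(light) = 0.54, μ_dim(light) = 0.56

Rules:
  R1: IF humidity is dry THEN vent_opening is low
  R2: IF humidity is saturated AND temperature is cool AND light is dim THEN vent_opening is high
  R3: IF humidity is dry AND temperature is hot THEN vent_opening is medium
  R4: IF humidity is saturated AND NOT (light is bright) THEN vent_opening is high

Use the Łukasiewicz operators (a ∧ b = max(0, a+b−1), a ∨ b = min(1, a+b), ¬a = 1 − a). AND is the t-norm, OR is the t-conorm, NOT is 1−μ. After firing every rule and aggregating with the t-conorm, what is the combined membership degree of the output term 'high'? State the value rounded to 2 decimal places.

R1: dry=0.61 → w = 0.61
R2: saturated=0.71, cool=0.56, dim=0.56; AND[max(0, a+b−1)] → w = 0.00
R3: dry=0.61, hot=0.81; AND[max(0, a+b−1)] → w = 0.42
R4: saturated=0.71, ¬bright=1−0.54=0.46; AND[max(0, a+b−1)] → w = 0.17
Rules with consequent 'high': {R2, R4} → strengths 0.00, 0.17
Aggregate via t-conorm [min(1, a+b)]: 0.17

0.17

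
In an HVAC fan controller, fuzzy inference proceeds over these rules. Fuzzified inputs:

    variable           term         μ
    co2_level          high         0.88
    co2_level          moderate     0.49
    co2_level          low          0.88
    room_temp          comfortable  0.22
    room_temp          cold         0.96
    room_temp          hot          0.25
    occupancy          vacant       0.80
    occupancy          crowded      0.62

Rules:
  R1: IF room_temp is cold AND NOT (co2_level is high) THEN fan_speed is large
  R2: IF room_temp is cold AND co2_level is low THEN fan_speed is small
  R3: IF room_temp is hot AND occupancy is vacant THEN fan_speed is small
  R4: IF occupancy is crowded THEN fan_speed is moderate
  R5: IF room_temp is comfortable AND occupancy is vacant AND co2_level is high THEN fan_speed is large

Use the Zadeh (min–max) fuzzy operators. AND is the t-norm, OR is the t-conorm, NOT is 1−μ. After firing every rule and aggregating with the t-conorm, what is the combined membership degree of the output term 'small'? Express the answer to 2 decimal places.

0.88

R1: cold=0.96, ¬high=1−0.88=0.12; AND[min(a, b)] → w = 0.12
R2: cold=0.96, low=0.88; AND[min(a, b)] → w = 0.88
R3: hot=0.25, vacant=0.80; AND[min(a, b)] → w = 0.25
R4: crowded=0.62 → w = 0.62
R5: comfortable=0.22, vacant=0.80, high=0.88; AND[min(a, b)] → w = 0.22
Rules with consequent 'small': {R2, R3} → strengths 0.88, 0.25
Aggregate via t-conorm [max(a, b)]: 0.88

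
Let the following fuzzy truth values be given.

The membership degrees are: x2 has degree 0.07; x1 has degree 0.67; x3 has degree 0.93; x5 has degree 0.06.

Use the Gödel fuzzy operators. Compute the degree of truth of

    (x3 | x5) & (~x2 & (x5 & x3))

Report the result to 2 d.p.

0.06

x3 | x5 = max(a, b) on (0.93, 0.06) = 0.93
~x2 = 1 − 0.07 = 0.93
x5 & x3 = min(a, b) on (0.06, 0.93) = 0.06
~x2 & (x5 & x3) = min(a, b) on (0.93, 0.06) = 0.06
(x3 | x5) & (~x2 & (x5 & x3)) = min(a, b) on (0.93, 0.06) = 0.06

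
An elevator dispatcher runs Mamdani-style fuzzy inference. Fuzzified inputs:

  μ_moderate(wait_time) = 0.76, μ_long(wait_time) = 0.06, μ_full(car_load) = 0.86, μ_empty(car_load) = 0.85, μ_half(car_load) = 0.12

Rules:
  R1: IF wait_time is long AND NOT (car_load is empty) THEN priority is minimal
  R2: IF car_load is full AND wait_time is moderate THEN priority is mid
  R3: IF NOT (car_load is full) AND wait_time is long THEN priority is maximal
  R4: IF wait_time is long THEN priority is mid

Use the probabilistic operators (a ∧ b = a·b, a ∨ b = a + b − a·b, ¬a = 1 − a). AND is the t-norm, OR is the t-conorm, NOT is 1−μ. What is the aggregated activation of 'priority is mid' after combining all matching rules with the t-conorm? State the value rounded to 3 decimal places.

R1: long=0.06, ¬empty=1−0.85=0.15; AND[a·b] → w = 0.0090
R2: full=0.86, moderate=0.76; AND[a·b] → w = 0.6536
R3: ¬full=1−0.86=0.14, long=0.06; AND[a·b] → w = 0.0084
R4: long=0.06 → w = 0.0600
Rules with consequent 'mid': {R2, R4} → strengths 0.6536, 0.0600
Aggregate via t-conorm [a + b − a·b]: 0.6744

0.674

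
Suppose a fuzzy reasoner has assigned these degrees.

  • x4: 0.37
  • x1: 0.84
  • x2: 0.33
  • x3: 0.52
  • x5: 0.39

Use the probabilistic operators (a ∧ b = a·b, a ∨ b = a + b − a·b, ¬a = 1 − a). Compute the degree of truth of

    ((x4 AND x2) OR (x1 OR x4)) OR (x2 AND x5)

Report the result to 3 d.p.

0.923

x4 AND x2 = a·b on (0.3700, 0.3300) = 0.1221
x1 OR x4 = a + b − a·b on (0.8400, 0.3700) = 0.8992
(x4 AND x2) OR (x1 OR x4) = a + b − a·b on (0.1221, 0.8992) = 0.9115
x2 AND x5 = a·b on (0.3300, 0.3900) = 0.1287
((x4 AND x2) OR (x1 OR x4)) OR (x2 AND x5) = a + b − a·b on (0.9115, 0.1287) = 0.9229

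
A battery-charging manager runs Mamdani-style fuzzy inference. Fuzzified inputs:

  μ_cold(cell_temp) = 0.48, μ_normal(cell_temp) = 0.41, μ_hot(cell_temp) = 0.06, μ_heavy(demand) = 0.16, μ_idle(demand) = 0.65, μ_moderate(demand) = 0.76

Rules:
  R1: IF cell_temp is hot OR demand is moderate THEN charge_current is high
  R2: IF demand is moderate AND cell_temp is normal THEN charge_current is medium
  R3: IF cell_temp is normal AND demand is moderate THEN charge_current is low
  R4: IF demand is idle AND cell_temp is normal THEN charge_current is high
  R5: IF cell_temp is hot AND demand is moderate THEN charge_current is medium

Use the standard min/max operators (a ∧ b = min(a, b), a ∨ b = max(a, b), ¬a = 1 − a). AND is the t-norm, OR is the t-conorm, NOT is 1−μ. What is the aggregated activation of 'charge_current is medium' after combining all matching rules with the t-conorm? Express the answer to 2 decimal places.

0.41

R1: hot=0.06, moderate=0.76; OR[max(a, b)] → w = 0.76
R2: moderate=0.76, normal=0.41; AND[min(a, b)] → w = 0.41
R3: normal=0.41, moderate=0.76; AND[min(a, b)] → w = 0.41
R4: idle=0.65, normal=0.41; AND[min(a, b)] → w = 0.41
R5: hot=0.06, moderate=0.76; AND[min(a, b)] → w = 0.06
Rules with consequent 'medium': {R2, R5} → strengths 0.41, 0.06
Aggregate via t-conorm [max(a, b)]: 0.41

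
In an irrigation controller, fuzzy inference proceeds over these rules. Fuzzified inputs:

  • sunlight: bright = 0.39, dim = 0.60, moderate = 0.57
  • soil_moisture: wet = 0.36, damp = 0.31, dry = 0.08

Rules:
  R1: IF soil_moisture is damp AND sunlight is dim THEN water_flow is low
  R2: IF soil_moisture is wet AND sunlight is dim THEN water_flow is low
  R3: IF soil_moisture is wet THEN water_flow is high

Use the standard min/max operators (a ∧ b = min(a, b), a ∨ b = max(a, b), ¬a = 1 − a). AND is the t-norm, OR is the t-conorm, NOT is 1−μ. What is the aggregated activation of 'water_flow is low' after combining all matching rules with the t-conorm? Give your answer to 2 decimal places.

R1: damp=0.31, dim=0.60; AND[min(a, b)] → w = 0.31
R2: wet=0.36, dim=0.60; AND[min(a, b)] → w = 0.36
R3: wet=0.36 → w = 0.36
Rules with consequent 'low': {R1, R2} → strengths 0.31, 0.36
Aggregate via t-conorm [max(a, b)]: 0.36

0.36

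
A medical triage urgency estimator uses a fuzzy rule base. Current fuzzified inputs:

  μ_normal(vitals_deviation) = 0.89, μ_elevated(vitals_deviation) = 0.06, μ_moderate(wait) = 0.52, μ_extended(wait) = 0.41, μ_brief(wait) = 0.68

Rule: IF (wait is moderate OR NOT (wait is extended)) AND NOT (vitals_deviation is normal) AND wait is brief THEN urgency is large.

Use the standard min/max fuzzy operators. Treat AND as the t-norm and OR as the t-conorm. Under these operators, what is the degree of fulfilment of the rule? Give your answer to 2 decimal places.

0.11

firing strength: (moderate=0.52 OR ¬extended=1−0.41=0.59) = 0.59; AND[min(a, b)] with ¬normal=1−0.89=0.11, brief=0.68 → w = 0.11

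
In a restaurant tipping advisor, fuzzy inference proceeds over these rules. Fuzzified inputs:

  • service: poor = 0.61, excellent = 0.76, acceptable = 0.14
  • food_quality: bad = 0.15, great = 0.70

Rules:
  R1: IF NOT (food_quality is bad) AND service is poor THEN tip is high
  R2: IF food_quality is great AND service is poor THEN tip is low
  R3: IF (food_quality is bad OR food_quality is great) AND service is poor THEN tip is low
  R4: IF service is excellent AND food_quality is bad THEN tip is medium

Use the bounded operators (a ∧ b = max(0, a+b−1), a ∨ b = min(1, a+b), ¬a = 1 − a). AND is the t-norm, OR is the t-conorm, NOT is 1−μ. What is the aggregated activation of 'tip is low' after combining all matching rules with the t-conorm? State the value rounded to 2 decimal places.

R1: ¬bad=1−0.15=0.85, poor=0.61; AND[max(0, a+b−1)] → w = 0.46
R2: great=0.70, poor=0.61; AND[max(0, a+b−1)] → w = 0.31
R3: (bad=0.15 OR great=0.70) = 0.85; AND[max(0, a+b−1)] with poor=0.61 → w = 0.46
R4: excellent=0.76, bad=0.15; AND[max(0, a+b−1)] → w = 0.00
Rules with consequent 'low': {R2, R3} → strengths 0.31, 0.46
Aggregate via t-conorm [min(1, a+b)]: 0.77

0.77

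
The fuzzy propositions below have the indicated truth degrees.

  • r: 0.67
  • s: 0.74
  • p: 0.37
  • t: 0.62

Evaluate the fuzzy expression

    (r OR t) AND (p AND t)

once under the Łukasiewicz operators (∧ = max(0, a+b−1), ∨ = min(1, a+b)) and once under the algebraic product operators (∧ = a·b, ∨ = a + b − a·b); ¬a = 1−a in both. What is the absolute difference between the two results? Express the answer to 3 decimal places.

0.201

Under Łukasiewicz:
  r OR t = min(1, a+b) on (0.67, 0.62) = 1.00
  p AND t = max(0, a+b−1) on (0.37, 0.62) = 0.00
  (r OR t) AND (p AND t) = max(0, a+b−1) on (1.00, 0.00) = 0.00
  → value = 0.0000
Under algebraic product:
  r OR t = a + b − a·b on (0.6700, 0.6200) = 0.8746
  p AND t = a·b on (0.3700, 0.6200) = 0.2294
  (r OR t) AND (p AND t) = a·b on (0.8746, 0.2294) = 0.2006
  → value = 0.2006
|0.0000 − 0.2006| = 0.201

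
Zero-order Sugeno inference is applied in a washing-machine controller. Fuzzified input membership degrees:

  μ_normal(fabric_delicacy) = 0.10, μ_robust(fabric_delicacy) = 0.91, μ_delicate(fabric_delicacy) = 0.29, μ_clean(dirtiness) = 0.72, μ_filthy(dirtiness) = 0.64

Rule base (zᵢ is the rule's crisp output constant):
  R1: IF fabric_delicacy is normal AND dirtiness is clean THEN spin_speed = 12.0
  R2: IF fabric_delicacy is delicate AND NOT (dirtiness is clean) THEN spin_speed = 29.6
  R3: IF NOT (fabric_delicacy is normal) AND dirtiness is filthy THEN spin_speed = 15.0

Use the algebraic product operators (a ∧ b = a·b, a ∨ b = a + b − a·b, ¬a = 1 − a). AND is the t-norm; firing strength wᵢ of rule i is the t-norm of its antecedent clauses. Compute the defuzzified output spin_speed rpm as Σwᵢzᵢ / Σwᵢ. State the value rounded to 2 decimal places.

16.33

R1 (z=12.0): normal=0.10, clean=0.72; AND[a·b] → w = 0.0720
R2 (z=29.6): delicate=0.29, ¬clean=1−0.72=0.28; AND[a·b] → w = 0.0812
R3 (z=15.0): ¬normal=1−0.10=0.90, filthy=0.64; AND[a·b] → w = 0.5760
Weighted average = (0.0720·12.0 + 0.0812·29.6 + 0.5760·15.0) / (0.0720 + 0.0812 + 0.5760)
  = 11.9075 / 0.7292 = 16.33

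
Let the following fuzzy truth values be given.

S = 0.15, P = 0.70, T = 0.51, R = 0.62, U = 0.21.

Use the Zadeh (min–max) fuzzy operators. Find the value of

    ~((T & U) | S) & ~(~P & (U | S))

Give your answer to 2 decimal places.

T & U = min(a, b) on (0.51, 0.21) = 0.21
(T & U) | S = max(a, b) on (0.21, 0.15) = 0.21
~((T & U) | S) = 1 − 0.21 = 0.79
~P = 1 − 0.70 = 0.30
U | S = max(a, b) on (0.21, 0.15) = 0.21
~P & (U | S) = min(a, b) on (0.30, 0.21) = 0.21
~(~P & (U | S)) = 1 − 0.21 = 0.79
~((T & U) | S) & ~(~P & (U | S)) = min(a, b) on (0.79, 0.79) = 0.79

0.79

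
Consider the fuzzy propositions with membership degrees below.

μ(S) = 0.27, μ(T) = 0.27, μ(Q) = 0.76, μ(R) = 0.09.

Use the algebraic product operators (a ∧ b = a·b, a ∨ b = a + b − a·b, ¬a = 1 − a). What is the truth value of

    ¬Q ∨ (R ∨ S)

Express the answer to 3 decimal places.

¬Q = 1 − 0.7600 = 0.2400
R ∨ S = a + b − a·b on (0.0900, 0.2700) = 0.3357
¬Q ∨ (R ∨ S) = a + b − a·b on (0.2400, 0.3357) = 0.4951

0.495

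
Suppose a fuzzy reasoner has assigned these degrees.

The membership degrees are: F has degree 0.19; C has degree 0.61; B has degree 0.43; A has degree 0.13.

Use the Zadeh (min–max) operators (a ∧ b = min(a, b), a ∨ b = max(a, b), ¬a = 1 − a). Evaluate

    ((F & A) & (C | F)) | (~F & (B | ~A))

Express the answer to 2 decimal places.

0.81

F & A = min(a, b) on (0.19, 0.13) = 0.13
C | F = max(a, b) on (0.61, 0.19) = 0.61
(F & A) & (C | F) = min(a, b) on (0.13, 0.61) = 0.13
~F = 1 − 0.19 = 0.81
~A = 1 − 0.13 = 0.87
B | ~A = max(a, b) on (0.43, 0.87) = 0.87
~F & (B | ~A) = min(a, b) on (0.81, 0.87) = 0.81
((F & A) & (C | F)) | (~F & (B | ~A)) = max(a, b) on (0.13, 0.81) = 0.81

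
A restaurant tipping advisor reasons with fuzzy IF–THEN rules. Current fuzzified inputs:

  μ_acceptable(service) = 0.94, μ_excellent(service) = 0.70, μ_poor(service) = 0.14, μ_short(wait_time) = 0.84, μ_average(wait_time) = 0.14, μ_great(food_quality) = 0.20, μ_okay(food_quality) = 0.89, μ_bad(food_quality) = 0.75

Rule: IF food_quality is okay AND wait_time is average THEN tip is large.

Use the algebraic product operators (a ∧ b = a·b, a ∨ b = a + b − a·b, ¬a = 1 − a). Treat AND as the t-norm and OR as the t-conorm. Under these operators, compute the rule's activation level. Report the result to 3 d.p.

0.125

firing strength: okay=0.89, average=0.14; AND[a·b] → w = 0.1246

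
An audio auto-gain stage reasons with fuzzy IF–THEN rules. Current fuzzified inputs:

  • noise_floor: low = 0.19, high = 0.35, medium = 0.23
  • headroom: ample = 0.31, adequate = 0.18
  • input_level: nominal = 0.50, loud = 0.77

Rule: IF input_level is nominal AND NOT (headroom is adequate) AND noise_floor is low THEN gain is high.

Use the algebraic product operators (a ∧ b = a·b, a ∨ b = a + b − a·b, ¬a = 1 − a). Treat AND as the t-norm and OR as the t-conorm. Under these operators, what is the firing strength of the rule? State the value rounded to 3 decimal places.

0.078

firing strength: nominal=0.50, ¬adequate=1−0.18=0.82, low=0.19; AND[a·b] → w = 0.0779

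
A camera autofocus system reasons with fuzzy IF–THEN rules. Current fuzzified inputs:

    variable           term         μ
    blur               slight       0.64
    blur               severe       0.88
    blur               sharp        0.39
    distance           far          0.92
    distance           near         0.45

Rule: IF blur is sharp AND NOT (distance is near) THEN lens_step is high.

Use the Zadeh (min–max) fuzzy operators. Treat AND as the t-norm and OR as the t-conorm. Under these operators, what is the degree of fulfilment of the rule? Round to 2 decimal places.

firing strength: sharp=0.39, ¬near=1−0.45=0.55; AND[min(a, b)] → w = 0.39

0.39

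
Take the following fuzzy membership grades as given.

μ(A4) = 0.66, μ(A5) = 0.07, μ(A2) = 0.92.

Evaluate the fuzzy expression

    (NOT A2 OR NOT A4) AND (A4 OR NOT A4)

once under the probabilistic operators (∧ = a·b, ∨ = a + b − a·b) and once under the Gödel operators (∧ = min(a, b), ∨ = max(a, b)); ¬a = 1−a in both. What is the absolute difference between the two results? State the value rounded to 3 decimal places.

0.035

Under probabilistic:
  NOT A2 = 1 − 0.9200 = 0.0800
  NOT A4 = 1 − 0.6600 = 0.3400
  NOT A2 OR NOT A4 = a + b − a·b on (0.0800, 0.3400) = 0.3928
  NOT A4 = 1 − 0.6600 = 0.3400
  A4 OR NOT A4 = a + b − a·b on (0.6600, 0.3400) = 0.7756
  (NOT A2 OR NOT A4) AND (A4 OR NOT A4) = a·b on (0.3928, 0.7756) = 0.3047
  → value = 0.3047
Under Gödel:
  NOT A2 = 1 − 0.92 = 0.08
  NOT A4 = 1 − 0.66 = 0.34
  NOT A2 OR NOT A4 = max(a, b) on (0.08, 0.34) = 0.34
  NOT A4 = 1 − 0.66 = 0.34
  A4 OR NOT A4 = max(a, b) on (0.66, 0.34) = 0.66
  (NOT A2 OR NOT A4) AND (A4 OR NOT A4) = min(a, b) on (0.34, 0.66) = 0.34
  → value = 0.3400
|0.3047 − 0.3400| = 0.035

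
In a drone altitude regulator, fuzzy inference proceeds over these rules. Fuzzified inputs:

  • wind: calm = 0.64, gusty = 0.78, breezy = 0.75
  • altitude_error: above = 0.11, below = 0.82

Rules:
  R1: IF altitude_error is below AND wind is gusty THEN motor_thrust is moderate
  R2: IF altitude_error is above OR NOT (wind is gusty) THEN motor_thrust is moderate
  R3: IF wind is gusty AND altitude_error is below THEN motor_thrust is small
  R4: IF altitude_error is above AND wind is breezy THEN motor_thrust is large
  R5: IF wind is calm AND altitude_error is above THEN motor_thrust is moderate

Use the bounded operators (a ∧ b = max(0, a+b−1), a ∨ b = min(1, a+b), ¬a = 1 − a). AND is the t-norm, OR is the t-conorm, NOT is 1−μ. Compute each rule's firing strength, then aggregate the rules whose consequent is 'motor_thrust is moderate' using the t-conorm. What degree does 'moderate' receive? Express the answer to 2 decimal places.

0.93

R1: below=0.82, gusty=0.78; AND[max(0, a+b−1)] → w = 0.60
R2: above=0.11, ¬gusty=1−0.78=0.22; OR[min(1, a+b)] → w = 0.33
R3: gusty=0.78, below=0.82; AND[max(0, a+b−1)] → w = 0.60
R4: above=0.11, breezy=0.75; AND[max(0, a+b−1)] → w = 0.00
R5: calm=0.64, above=0.11; AND[max(0, a+b−1)] → w = 0.00
Rules with consequent 'moderate': {R1, R2, R5} → strengths 0.60, 0.33, 0.00
Aggregate via t-conorm [min(1, a+b)]: 0.93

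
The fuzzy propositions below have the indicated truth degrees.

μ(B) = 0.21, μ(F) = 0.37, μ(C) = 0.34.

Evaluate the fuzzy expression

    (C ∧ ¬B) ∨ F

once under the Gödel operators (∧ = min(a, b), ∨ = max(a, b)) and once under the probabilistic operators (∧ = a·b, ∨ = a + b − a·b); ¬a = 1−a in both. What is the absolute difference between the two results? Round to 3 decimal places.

0.169

Under Gödel:
  ¬B = 1 − 0.21 = 0.79
  C ∧ ¬B = min(a, b) on (0.34, 0.79) = 0.34
  (C ∧ ¬B) ∨ F = max(a, b) on (0.34, 0.37) = 0.37
  → value = 0.3700
Under probabilistic:
  ¬B = 1 − 0.2100 = 0.7900
  C ∧ ¬B = a·b on (0.3400, 0.7900) = 0.2686
  (C ∧ ¬B) ∨ F = a + b − a·b on (0.2686, 0.3700) = 0.5392
  → value = 0.5392
|0.3700 − 0.5392| = 0.169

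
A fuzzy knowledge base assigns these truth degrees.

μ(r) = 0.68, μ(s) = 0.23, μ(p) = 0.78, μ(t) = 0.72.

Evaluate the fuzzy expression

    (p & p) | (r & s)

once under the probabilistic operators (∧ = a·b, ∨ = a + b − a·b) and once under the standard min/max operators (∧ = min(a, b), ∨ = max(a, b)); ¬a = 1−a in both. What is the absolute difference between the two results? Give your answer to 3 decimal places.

0.110

Under probabilistic:
  p & p = a·b on (0.7800, 0.7800) = 0.6084
  r & s = a·b on (0.6800, 0.2300) = 0.1564
  (p & p) | (r & s) = a + b − a·b on (0.6084, 0.1564) = 0.6696
  → value = 0.6696
Under standard min/max:
  p & p = min(a, b) on (0.78, 0.78) = 0.78
  r & s = min(a, b) on (0.68, 0.23) = 0.23
  (p & p) | (r & s) = max(a, b) on (0.78, 0.23) = 0.78
  → value = 0.7800
|0.6696 − 0.7800| = 0.110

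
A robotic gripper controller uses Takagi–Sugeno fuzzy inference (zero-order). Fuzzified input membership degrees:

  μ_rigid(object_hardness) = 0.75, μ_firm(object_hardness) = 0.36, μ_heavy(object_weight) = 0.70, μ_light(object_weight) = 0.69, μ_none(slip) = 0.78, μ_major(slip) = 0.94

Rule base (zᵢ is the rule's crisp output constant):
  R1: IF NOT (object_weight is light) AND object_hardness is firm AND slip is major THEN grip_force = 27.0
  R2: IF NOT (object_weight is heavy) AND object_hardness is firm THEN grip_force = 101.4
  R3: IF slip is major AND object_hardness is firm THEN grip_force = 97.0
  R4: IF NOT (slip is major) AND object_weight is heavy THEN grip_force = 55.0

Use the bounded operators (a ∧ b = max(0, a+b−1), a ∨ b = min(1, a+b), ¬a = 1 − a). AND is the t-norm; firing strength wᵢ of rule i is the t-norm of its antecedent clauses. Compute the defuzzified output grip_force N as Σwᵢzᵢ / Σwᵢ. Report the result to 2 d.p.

97.00

R1 (z=27.0): ¬light=1−0.69=0.31, firm=0.36, major=0.94; AND[max(0, a+b−1)] → w = 0.00
R2 (z=101.4): ¬heavy=1−0.70=0.30, firm=0.36; AND[max(0, a+b−1)] → w = 0.00
R3 (z=97.0): major=0.94, firm=0.36; AND[max(0, a+b−1)] → w = 0.30
R4 (z=55.0): ¬major=1−0.94=0.06, heavy=0.70; AND[max(0, a+b−1)] → w = 0.00
Weighted average = (0.00·27.0 + 0.00·101.4 + 0.30·97.0 + 0.00·55.0) / (0.00 + 0.00 + 0.30 + 0.00)
  = 29.1000 / 0.3000 = 97.00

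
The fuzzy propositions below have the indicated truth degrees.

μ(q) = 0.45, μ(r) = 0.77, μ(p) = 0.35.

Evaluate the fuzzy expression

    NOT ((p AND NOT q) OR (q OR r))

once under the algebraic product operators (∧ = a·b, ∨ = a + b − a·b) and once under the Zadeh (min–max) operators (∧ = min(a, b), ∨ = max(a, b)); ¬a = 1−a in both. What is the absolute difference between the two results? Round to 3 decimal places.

0.128

Under algebraic product:
  NOT q = 1 − 0.4500 = 0.5500
  p AND NOT q = a·b on (0.3500, 0.5500) = 0.1925
  q OR r = a + b − a·b on (0.4500, 0.7700) = 0.8735
  (p AND NOT q) OR (q OR r) = a + b − a·b on (0.1925, 0.8735) = 0.8979
  NOT ((p AND NOT q) OR (q OR r)) = 1 − 0.8979 = 0.1021
  → value = 0.1021
Under Zadeh (min–max):
  NOT q = 1 − 0.45 = 0.55
  p AND NOT q = min(a, b) on (0.35, 0.55) = 0.35
  q OR r = max(a, b) on (0.45, 0.77) = 0.77
  (p AND NOT q) OR (q OR r) = max(a, b) on (0.35, 0.77) = 0.77
  NOT ((p AND NOT q) OR (q OR r)) = 1 − 0.77 = 0.23
  → value = 0.2300
|0.1021 − 0.2300| = 0.128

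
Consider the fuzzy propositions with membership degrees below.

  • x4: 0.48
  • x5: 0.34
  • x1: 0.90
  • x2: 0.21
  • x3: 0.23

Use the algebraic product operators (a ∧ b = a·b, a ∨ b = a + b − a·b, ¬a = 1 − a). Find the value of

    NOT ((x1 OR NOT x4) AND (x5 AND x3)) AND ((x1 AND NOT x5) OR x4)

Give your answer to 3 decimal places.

NOT x4 = 1 − 0.4800 = 0.5200
x1 OR NOT x4 = a + b − a·b on (0.9000, 0.5200) = 0.9520
x5 AND x3 = a·b on (0.3400, 0.2300) = 0.0782
(x1 OR NOT x4) AND (x5 AND x3) = a·b on (0.9520, 0.0782) = 0.0744
NOT ((x1 OR NOT x4) AND (x5 AND x3)) = 1 − 0.0744 = 0.9256
NOT x5 = 1 − 0.3400 = 0.6600
x1 AND NOT x5 = a·b on (0.9000, 0.6600) = 0.5940
(x1 AND NOT x5) OR x4 = a + b − a·b on (0.5940, 0.4800) = 0.7889
NOT ((x1 OR NOT x4) AND (x5 AND x3)) AND ((x1 AND NOT x5) OR x4) = a·b on (0.9256, 0.7889) = 0.7302

0.730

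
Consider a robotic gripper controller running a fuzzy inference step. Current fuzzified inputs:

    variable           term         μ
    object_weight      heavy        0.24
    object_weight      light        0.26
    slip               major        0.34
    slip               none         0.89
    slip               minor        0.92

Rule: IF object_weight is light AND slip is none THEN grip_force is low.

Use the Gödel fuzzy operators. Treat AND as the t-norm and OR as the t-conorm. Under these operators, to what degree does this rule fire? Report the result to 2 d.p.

0.26

firing strength: light=0.26, none=0.89; AND[min(a, b)] → w = 0.26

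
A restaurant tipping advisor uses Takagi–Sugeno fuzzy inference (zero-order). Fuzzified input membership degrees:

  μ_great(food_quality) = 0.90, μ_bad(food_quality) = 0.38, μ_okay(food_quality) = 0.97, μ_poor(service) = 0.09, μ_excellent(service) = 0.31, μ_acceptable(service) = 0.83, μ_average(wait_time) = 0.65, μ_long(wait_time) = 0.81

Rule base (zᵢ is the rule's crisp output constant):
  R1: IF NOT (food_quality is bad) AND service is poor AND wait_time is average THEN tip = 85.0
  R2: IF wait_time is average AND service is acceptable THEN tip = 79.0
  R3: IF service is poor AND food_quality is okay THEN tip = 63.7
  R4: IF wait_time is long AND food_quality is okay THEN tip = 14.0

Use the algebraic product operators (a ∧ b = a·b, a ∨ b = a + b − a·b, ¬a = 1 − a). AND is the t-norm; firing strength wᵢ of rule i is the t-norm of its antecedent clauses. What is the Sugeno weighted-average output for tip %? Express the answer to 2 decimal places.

42.98

R1 (z=85.0): ¬bad=1−0.38=0.62, poor=0.09, average=0.65; AND[a·b] → w = 0.0363
R2 (z=79.0): average=0.65, acceptable=0.83; AND[a·b] → w = 0.5395
R3 (z=63.7): poor=0.09, okay=0.97; AND[a·b] → w = 0.0873
R4 (z=14.0): long=0.81, okay=0.97; AND[a·b] → w = 0.7857
Weighted average = (0.0363·85.0 + 0.5395·79.0 + 0.0873·63.7 + 0.7857·14.0) / (0.0363 + 0.5395 + 0.0873 + 0.7857)
  = 62.2643 / 1.4488 = 42.98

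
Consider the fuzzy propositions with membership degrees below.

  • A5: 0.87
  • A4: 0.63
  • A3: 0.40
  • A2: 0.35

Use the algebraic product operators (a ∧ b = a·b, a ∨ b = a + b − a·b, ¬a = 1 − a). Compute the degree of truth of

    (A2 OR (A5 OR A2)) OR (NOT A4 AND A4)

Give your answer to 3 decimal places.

0.958

A5 OR A2 = a + b − a·b on (0.8700, 0.3500) = 0.9155
A2 OR (A5 OR A2) = a + b − a·b on (0.3500, 0.9155) = 0.9451
NOT A4 = 1 − 0.6300 = 0.3700
NOT A4 AND A4 = a·b on (0.3700, 0.6300) = 0.2331
(A2 OR (A5 OR A2)) OR (NOT A4 AND A4) = a + b − a·b on (0.9451, 0.2331) = 0.9579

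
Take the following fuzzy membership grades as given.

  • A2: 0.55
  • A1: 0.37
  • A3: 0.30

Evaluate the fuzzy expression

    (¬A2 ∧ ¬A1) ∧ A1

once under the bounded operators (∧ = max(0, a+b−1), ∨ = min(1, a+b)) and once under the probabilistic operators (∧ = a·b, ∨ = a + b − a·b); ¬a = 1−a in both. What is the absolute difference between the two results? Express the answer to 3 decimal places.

0.105

Under bounded:
  ¬A2 = 1 − 0.55 = 0.45
  ¬A1 = 1 − 0.37 = 0.63
  ¬A2 ∧ ¬A1 = max(0, a+b−1) on (0.45, 0.63) = 0.08
  (¬A2 ∧ ¬A1) ∧ A1 = max(0, a+b−1) on (0.08, 0.37) = 0.00
  → value = 0.0000
Under probabilistic:
  ¬A2 = 1 − 0.5500 = 0.4500
  ¬A1 = 1 − 0.3700 = 0.6300
  ¬A2 ∧ ¬A1 = a·b on (0.4500, 0.6300) = 0.2835
  (¬A2 ∧ ¬A1) ∧ A1 = a·b on (0.2835, 0.3700) = 0.1049
  → value = 0.1049
|0.0000 − 0.1049| = 0.105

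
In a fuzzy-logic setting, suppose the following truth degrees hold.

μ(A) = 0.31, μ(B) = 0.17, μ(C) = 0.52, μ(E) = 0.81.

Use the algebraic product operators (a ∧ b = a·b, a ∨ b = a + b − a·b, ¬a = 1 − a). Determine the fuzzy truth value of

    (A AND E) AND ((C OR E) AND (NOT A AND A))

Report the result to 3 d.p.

A AND E = a·b on (0.3100, 0.8100) = 0.2511
C OR E = a + b − a·b on (0.5200, 0.8100) = 0.9088
NOT A = 1 − 0.3100 = 0.6900
NOT A AND A = a·b on (0.6900, 0.3100) = 0.2139
(C OR E) AND (NOT A AND A) = a·b on (0.9088, 0.2139) = 0.1944
(A AND E) AND ((C OR E) AND (NOT A AND A)) = a·b on (0.2511, 0.1944) = 0.0488

0.049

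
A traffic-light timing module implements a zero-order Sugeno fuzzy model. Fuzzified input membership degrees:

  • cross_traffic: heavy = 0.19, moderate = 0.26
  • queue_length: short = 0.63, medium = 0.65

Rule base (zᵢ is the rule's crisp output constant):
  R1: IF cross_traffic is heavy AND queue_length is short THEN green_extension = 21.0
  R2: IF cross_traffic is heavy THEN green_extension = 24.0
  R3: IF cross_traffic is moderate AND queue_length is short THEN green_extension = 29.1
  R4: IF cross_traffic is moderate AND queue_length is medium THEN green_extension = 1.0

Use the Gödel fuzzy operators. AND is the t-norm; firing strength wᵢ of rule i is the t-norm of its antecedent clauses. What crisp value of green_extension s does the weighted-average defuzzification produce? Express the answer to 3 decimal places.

18.196

R1 (z=21.0): heavy=0.19, short=0.63; AND[min(a, b)] → w = 0.19
R2 (z=24.0): heavy=0.19 → w = 0.19
R3 (z=29.1): moderate=0.26, short=0.63; AND[min(a, b)] → w = 0.26
R4 (z=1.0): moderate=0.26, medium=0.65; AND[min(a, b)] → w = 0.26
Weighted average = (0.19·21.0 + 0.19·24.0 + 0.26·29.1 + 0.26·1.0) / (0.19 + 0.19 + 0.26 + 0.26)
  = 16.3760 / 0.9000 = 18.196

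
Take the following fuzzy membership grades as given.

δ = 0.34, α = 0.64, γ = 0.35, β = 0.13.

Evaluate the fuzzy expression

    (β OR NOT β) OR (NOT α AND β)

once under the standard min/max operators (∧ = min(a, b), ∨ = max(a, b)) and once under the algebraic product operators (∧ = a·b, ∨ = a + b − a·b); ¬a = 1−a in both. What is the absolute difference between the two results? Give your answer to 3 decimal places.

0.022

Under standard min/max:
  NOT β = 1 − 0.13 = 0.87
  β OR NOT β = max(a, b) on (0.13, 0.87) = 0.87
  NOT α = 1 − 0.64 = 0.36
  NOT α AND β = min(a, b) on (0.36, 0.13) = 0.13
  (β OR NOT β) OR (NOT α AND β) = max(a, b) on (0.87, 0.13) = 0.87
  → value = 0.8700
Under algebraic product:
  NOT β = 1 − 0.1300 = 0.8700
  β OR NOT β = a + b − a·b on (0.1300, 0.8700) = 0.8869
  NOT α = 1 − 0.6400 = 0.3600
  NOT α AND β = a·b on (0.3600, 0.1300) = 0.0468
  (β OR NOT β) OR (NOT α AND β) = a + b − a·b on (0.8869, 0.0468) = 0.8922
  → value = 0.8922
|0.8700 − 0.8922| = 0.022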